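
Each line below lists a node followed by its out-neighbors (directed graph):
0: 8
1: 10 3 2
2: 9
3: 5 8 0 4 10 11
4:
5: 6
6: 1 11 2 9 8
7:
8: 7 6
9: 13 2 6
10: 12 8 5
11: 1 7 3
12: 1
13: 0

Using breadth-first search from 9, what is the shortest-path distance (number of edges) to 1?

2

Level 0: 9
Level 1: 2, 6, 13
Level 2: 0, 1, 8, 11
Level 3: 3, 7, 10
Level 4: 4, 5, 12
1 first appears at level 2.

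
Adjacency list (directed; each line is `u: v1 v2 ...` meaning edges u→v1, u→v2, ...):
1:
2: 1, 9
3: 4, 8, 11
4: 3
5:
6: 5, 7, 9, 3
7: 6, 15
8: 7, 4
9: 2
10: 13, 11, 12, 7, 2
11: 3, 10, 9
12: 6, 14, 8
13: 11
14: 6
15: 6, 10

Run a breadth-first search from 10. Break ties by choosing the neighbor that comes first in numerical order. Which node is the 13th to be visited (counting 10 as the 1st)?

Visit 10; enqueue 2, 7, 11, 12, 13 → queue [2, 7, 11, 12, 13]
Visit 2; enqueue 1, 9 → queue [7, 11, 12, 13, 1, 9]
Visit 7; enqueue 6, 15 → queue [11, 12, 13, 1, 9, 6, 15]
Visit 11; enqueue 3 → queue [12, 13, 1, 9, 6, 15, 3]
Visit 12; enqueue 8, 14 → queue [13, 1, 9, 6, 15, 3, 8, 14]
Visit 13 → queue [1, 9, 6, 15, 3, 8, 14]
Visit 1 → queue [9, 6, 15, 3, 8, 14]
Visit 9 → queue [6, 15, 3, 8, 14]
Visit 6; enqueue 5 → queue [15, 3, 8, 14, 5]
Visit 15 → queue [3, 8, 14, 5]
Visit 3; enqueue 4 → queue [8, 14, 5, 4]
Visit 8 → queue [14, 5, 4]
Visit 14 → queue [5, 4]
Visit 5 → queue [4]
Visit 4 → queue []

Visit order: 10, 2, 7, 11, 12, 13, 1, 9, 6, 15, 3, 8, 14, 5, 4

14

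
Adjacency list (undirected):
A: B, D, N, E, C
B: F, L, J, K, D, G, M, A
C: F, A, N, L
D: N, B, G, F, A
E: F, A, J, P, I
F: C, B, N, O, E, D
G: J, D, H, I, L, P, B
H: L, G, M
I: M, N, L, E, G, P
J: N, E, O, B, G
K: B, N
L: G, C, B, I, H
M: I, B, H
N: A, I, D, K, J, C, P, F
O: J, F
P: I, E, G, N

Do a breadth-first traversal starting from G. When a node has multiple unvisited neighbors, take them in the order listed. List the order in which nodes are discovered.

G, J, D, H, I, L, P, B, N, E, O, F, A, M, C, K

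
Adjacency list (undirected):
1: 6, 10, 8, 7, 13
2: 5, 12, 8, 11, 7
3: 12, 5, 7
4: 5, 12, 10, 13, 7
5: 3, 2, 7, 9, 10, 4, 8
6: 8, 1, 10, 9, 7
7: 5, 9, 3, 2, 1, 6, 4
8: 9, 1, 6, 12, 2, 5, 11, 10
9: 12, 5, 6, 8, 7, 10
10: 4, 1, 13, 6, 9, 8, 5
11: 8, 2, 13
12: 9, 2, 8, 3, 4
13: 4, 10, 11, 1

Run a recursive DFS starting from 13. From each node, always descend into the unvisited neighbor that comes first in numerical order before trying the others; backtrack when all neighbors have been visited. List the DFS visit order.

13 1 6 7 2 5 3 12 4 10 8 9 11

Visit 13
13 → 1
1 → 6
6 → 7
7 → 2
2 → 5
5 → 3
3 → 12
12 → 4
4 → 10
10 → 8
8 → 9
8 → 11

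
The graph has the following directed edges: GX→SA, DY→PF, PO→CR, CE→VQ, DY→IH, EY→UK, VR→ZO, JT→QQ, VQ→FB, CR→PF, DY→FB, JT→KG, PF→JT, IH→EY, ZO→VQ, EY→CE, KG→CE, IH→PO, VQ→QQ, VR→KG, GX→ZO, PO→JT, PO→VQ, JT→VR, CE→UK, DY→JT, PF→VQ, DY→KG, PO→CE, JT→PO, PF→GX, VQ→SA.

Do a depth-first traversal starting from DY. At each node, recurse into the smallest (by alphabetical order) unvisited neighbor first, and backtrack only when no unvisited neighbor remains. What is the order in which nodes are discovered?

Visit DY
DY → FB
DY → IH
IH → EY
EY → CE
CE → UK
CE → VQ
VQ → QQ
VQ → SA
IH → PO
PO → CR
CR → PF
PF → GX
GX → ZO
PF → JT
JT → KG
JT → VR

DY, FB, IH, EY, CE, UK, VQ, QQ, SA, PO, CR, PF, GX, ZO, JT, KG, VR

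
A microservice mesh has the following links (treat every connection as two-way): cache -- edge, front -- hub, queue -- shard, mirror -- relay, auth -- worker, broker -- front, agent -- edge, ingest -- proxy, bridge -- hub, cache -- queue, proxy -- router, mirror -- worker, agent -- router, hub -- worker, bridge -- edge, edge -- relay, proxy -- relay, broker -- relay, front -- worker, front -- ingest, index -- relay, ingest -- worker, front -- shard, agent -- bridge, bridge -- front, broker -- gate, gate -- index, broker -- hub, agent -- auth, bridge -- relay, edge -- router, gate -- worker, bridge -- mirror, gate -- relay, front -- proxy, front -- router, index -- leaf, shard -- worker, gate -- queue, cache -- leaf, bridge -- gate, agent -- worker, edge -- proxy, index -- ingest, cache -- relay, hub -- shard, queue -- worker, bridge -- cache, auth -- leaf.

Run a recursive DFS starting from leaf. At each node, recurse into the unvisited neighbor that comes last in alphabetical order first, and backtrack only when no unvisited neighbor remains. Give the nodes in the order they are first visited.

Visit leaf
leaf → index
index → relay
relay → proxy
proxy → router
router → front
front → worker
worker → shard
shard → queue
queue → gate
gate → broker
broker → hub
hub → bridge
bridge → mirror
bridge → edge
edge → cache
edge → agent
agent → auth
worker → ingest

leaf → index → relay → proxy → router → front → worker → shard → queue → gate → broker → hub → bridge → mirror → edge → cache → agent → auth → ingest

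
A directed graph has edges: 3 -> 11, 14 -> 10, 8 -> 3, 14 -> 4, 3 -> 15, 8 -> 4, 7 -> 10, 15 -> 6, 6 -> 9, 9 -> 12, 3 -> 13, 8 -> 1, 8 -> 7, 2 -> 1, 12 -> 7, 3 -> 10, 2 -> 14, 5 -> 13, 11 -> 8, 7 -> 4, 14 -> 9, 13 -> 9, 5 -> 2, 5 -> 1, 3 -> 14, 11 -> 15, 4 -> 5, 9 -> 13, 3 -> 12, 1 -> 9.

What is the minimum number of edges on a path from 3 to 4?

Level 0: 3
Level 1: 10, 11, 12, 13, 14, 15
Level 2: 4, 6, 7, 8, 9
Level 3: 1, 5
Level 4: 2
4 first appears at level 2.

2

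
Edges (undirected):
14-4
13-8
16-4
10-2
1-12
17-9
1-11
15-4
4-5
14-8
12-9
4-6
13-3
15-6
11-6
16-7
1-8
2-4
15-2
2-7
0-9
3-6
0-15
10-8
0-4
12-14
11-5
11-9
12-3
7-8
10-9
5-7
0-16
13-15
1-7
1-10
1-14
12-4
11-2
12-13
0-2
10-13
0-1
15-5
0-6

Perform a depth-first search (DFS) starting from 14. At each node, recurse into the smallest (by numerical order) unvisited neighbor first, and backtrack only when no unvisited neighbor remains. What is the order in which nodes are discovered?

14 → 1 → 0 → 2 → 4 → 5 → 7 → 8 → 10 → 9 → 11 → 6 → 3 → 12 → 13 → 15 → 17 → 16

Visit 14
14 → 1
1 → 0
0 → 2
2 → 4
4 → 5
5 → 7
7 → 8
8 → 10
10 → 9
9 → 11
11 → 6
6 → 3
3 → 12
12 → 13
13 → 15
9 → 17
7 → 16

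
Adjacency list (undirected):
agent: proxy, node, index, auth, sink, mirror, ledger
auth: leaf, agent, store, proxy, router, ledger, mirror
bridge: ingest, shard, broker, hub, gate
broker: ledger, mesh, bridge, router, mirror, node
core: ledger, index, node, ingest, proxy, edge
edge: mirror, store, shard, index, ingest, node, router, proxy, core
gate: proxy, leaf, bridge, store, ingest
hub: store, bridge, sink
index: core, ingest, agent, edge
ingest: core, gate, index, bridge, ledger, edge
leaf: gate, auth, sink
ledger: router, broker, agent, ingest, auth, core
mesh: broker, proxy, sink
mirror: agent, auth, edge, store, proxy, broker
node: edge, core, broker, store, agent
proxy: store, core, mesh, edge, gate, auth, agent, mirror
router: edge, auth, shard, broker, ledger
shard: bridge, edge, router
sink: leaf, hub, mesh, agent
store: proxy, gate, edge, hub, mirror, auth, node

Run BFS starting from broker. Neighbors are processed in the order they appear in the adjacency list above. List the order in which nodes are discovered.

broker → ledger → mesh → bridge → router → mirror → node → agent → ingest → auth → core → proxy → sink → shard → hub → gate → edge → store → index → leaf

Visit broker; enqueue ledger, mesh, bridge, router, mirror, node → queue [ledger, mesh, bridge, router, mirror, node]
Visit ledger; enqueue agent, ingest, auth, core → queue [mesh, bridge, router, mirror, node, agent, ingest, auth, core]
Visit mesh; enqueue proxy, sink → queue [bridge, router, mirror, node, agent, ingest, auth, core, proxy, sink]
Visit bridge; enqueue shard, hub, gate → queue [router, mirror, node, agent, ingest, auth, core, proxy, sink, shard, hub, gate]
Visit router; enqueue edge → queue [mirror, node, agent, ingest, auth, core, proxy, sink, shard, hub, gate, edge]
Visit mirror; enqueue store → queue [node, agent, ingest, auth, core, proxy, sink, shard, hub, gate, edge, store]
Visit node → queue [agent, ingest, auth, core, proxy, sink, shard, hub, gate, edge, store]
Visit agent; enqueue index → queue [ingest, auth, core, proxy, sink, shard, hub, gate, edge, store, index]
Visit ingest → queue [auth, core, proxy, sink, shard, hub, gate, edge, store, index]
Visit auth; enqueue leaf → queue [core, proxy, sink, shard, hub, gate, edge, store, index, leaf]
Visit core → queue [proxy, sink, shard, hub, gate, edge, store, index, leaf]
Visit proxy → queue [sink, shard, hub, gate, edge, store, index, leaf]
Visit sink → queue [shard, hub, gate, edge, store, index, leaf]
Visit shard → queue [hub, gate, edge, store, index, leaf]
Visit hub → queue [gate, edge, store, index, leaf]
Visit gate → queue [edge, store, index, leaf]
Visit edge → queue [store, index, leaf]
Visit store → queue [index, leaf]
Visit index → queue [leaf]
Visit leaf → queue []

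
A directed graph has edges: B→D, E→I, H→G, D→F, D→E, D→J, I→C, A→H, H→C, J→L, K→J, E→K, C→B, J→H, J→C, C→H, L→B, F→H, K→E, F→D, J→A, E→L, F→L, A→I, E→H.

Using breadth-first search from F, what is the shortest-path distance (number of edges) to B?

Level 0: F
Level 1: D, H, L
Level 2: B, C, E, G, J
Level 3: A, I, K
B first appears at level 2.

2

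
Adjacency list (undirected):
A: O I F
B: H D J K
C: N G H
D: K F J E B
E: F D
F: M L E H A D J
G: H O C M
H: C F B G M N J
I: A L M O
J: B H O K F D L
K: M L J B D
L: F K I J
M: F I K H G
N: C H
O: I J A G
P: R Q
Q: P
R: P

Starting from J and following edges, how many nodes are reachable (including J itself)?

15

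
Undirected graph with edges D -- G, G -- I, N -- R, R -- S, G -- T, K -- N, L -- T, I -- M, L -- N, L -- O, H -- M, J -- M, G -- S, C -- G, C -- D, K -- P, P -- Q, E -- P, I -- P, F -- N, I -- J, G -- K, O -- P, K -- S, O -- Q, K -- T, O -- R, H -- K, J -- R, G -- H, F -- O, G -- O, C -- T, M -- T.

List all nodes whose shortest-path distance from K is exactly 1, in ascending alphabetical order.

G, H, N, P, S, T

Level 0: K
Level 1: G, H, N, P, S, T
Level 2: C, D, E, F, I, L, M, O, Q, R
Level 3: J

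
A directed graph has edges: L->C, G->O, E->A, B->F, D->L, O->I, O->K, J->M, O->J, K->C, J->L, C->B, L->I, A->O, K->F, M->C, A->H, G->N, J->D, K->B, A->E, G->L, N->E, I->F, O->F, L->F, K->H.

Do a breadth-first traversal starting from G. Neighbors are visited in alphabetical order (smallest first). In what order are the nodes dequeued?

Visit G; enqueue L, N, O → queue [L, N, O]
Visit L; enqueue C, F, I → queue [N, O, C, F, I]
Visit N; enqueue E → queue [O, C, F, I, E]
Visit O; enqueue J, K → queue [C, F, I, E, J, K]
Visit C; enqueue B → queue [F, I, E, J, K, B]
Visit F → queue [I, E, J, K, B]
Visit I → queue [E, J, K, B]
Visit E; enqueue A → queue [J, K, B, A]
Visit J; enqueue D, M → queue [K, B, A, D, M]
Visit K; enqueue H → queue [B, A, D, M, H]
Visit B → queue [A, D, M, H]
Visit A → queue [D, M, H]
Visit D → queue [M, H]
Visit M → queue [H]
Visit H → queue []

G -> L -> N -> O -> C -> F -> I -> E -> J -> K -> B -> A -> D -> M -> H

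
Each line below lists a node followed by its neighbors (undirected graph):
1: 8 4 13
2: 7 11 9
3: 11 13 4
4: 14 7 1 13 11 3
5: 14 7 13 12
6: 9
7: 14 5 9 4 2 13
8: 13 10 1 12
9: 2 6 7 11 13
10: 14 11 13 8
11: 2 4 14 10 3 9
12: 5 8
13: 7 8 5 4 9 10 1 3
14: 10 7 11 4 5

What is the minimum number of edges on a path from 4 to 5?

Level 0: 4
Level 1: 1, 3, 7, 11, 13, 14
Level 2: 2, 5, 8, 9, 10
Level 3: 6, 12
5 first appears at level 2.

2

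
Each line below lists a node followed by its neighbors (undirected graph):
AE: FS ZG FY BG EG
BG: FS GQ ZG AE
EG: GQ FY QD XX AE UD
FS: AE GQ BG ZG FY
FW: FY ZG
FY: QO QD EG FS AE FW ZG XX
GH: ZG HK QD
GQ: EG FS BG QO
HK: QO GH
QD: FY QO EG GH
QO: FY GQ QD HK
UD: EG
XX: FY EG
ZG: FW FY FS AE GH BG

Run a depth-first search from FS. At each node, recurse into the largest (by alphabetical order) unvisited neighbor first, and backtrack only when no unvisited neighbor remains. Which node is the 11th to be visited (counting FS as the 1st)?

FW

Visit FS
FS → ZG
ZG → GH
GH → QD
QD → QO
QO → HK
QO → GQ
GQ → EG
EG → XX
XX → FY
FY → FW
FY → AE
AE → BG
EG → UD

Visit order: FS, ZG, GH, QD, QO, HK, GQ, EG, XX, FY, FW, AE, BG, UD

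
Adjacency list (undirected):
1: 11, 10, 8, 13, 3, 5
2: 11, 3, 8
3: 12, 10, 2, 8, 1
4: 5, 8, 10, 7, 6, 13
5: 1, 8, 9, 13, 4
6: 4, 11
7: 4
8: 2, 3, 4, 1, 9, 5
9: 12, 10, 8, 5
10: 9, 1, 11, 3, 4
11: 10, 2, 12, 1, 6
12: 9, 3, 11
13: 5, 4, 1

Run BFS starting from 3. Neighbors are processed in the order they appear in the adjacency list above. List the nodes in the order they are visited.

3, 12, 10, 2, 8, 1, 9, 11, 4, 5, 13, 6, 7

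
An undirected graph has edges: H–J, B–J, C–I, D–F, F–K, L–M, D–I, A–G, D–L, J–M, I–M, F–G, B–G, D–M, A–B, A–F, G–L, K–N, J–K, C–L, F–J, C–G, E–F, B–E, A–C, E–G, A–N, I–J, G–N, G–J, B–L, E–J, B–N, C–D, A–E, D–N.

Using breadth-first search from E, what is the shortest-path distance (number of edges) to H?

Level 0: E
Level 1: A, B, F, G, J
Level 2: C, D, H, I, K, L, M, N
H first appears at level 2.

2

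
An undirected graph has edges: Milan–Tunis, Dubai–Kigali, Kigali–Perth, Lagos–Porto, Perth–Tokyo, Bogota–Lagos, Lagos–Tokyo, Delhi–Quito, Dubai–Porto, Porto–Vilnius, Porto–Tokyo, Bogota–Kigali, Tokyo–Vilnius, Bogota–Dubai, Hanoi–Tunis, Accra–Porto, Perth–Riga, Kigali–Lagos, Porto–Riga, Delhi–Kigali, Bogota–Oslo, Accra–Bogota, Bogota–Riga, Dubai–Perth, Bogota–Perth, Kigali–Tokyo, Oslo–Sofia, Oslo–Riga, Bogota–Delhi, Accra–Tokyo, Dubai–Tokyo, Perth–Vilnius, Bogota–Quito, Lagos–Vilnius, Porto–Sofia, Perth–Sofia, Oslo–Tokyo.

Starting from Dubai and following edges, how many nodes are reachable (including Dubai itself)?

BFS from Dubai visits: Dubai, Bogota, Kigali, Perth, Porto, Tokyo, Accra, Delhi, Lagos, Oslo, Quito, Riga, Sofia, Vilnius
Reachable nodes: 14 of 17 total.

14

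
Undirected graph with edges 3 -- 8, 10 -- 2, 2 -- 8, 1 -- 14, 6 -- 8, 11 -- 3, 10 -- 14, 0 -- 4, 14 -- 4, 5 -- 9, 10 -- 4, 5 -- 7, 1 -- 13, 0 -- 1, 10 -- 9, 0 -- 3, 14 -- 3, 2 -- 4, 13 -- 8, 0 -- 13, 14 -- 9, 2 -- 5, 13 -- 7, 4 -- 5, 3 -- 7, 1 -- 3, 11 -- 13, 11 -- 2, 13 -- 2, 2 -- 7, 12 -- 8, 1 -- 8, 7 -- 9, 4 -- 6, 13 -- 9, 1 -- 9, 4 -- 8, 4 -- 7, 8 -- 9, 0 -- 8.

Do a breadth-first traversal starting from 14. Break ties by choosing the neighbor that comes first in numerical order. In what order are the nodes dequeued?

Visit 14; enqueue 1, 3, 4, 9, 10 → queue [1, 3, 4, 9, 10]
Visit 1; enqueue 0, 8, 13 → queue [3, 4, 9, 10, 0, 8, 13]
Visit 3; enqueue 7, 11 → queue [4, 9, 10, 0, 8, 13, 7, 11]
Visit 4; enqueue 2, 5, 6 → queue [9, 10, 0, 8, 13, 7, 11, 2, 5, 6]
Visit 9 → queue [10, 0, 8, 13, 7, 11, 2, 5, 6]
Visit 10 → queue [0, 8, 13, 7, 11, 2, 5, 6]
Visit 0 → queue [8, 13, 7, 11, 2, 5, 6]
Visit 8; enqueue 12 → queue [13, 7, 11, 2, 5, 6, 12]
Visit 13 → queue [7, 11, 2, 5, 6, 12]
Visit 7 → queue [11, 2, 5, 6, 12]
Visit 11 → queue [2, 5, 6, 12]
Visit 2 → queue [5, 6, 12]
Visit 5 → queue [6, 12]
Visit 6 → queue [12]
Visit 12 → queue []

14, 1, 3, 4, 9, 10, 0, 8, 13, 7, 11, 2, 5, 6, 12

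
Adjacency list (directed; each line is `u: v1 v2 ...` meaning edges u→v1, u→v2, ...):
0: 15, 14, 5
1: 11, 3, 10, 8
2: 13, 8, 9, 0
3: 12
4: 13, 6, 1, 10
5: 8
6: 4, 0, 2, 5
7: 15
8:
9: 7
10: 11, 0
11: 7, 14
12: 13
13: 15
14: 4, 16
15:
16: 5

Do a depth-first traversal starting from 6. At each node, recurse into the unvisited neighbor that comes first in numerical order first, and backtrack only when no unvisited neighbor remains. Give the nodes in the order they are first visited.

Visit 6
6 → 0
0 → 5
5 → 8
0 → 14
14 → 4
4 → 1
1 → 3
3 → 12
12 → 13
13 → 15
1 → 10
10 → 11
11 → 7
14 → 16
6 → 2
2 → 9

6 -> 0 -> 5 -> 8 -> 14 -> 4 -> 1 -> 3 -> 12 -> 13 -> 15 -> 10 -> 11 -> 7 -> 16 -> 2 -> 9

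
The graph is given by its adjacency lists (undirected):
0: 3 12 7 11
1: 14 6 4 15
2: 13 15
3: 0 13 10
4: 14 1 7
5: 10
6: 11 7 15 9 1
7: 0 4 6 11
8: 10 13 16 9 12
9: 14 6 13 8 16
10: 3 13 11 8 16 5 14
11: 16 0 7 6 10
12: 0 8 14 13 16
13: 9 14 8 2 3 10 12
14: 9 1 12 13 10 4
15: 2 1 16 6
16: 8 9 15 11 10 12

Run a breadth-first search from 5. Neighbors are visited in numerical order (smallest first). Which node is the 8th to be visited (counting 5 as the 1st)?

16

Visit 5; enqueue 10 → queue [10]
Visit 10; enqueue 3, 8, 11, 13, 14, 16 → queue [3, 8, 11, 13, 14, 16]
Visit 3; enqueue 0 → queue [8, 11, 13, 14, 16, 0]
Visit 8; enqueue 9, 12 → queue [11, 13, 14, 16, 0, 9, 12]
Visit 11; enqueue 6, 7 → queue [13, 14, 16, 0, 9, 12, 6, 7]
Visit 13; enqueue 2 → queue [14, 16, 0, 9, 12, 6, 7, 2]
Visit 14; enqueue 1, 4 → queue [16, 0, 9, 12, 6, 7, 2, 1, 4]
Visit 16; enqueue 15 → queue [0, 9, 12, 6, 7, 2, 1, 4, 15]
Visit 0 → queue [9, 12, 6, 7, 2, 1, 4, 15]
Visit 9 → queue [12, 6, 7, 2, 1, 4, 15]
Visit 12 → queue [6, 7, 2, 1, 4, 15]
Visit 6 → queue [7, 2, 1, 4, 15]
Visit 7 → queue [2, 1, 4, 15]
Visit 2 → queue [1, 4, 15]
Visit 1 → queue [4, 15]
Visit 4 → queue [15]
Visit 15 → queue []

Visit order: 5, 10, 3, 8, 11, 13, 14, 16, 0, 9, 12, 6, 7, 2, 1, 4, 15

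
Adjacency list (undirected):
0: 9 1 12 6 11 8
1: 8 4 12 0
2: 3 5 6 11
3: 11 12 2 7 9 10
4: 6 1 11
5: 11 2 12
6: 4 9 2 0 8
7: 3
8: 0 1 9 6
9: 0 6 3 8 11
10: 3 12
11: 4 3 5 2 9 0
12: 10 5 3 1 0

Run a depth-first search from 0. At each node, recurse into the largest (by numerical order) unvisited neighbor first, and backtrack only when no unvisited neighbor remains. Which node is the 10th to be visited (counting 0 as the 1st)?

1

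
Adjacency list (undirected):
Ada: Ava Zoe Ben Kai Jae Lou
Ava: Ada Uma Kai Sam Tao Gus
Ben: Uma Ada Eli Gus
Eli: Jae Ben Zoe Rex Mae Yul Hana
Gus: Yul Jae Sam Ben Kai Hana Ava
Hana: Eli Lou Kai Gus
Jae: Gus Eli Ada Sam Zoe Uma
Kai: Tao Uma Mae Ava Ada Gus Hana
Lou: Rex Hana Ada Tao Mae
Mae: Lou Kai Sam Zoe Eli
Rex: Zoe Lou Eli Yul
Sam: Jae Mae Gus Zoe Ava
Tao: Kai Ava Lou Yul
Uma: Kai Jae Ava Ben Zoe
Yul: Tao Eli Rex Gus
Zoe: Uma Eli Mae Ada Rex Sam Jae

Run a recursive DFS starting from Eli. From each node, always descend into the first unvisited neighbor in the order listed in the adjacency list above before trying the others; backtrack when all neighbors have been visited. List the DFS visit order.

Visit Eli
Eli → Jae
Jae → Gus
Gus → Yul
Yul → Tao
Tao → Kai
Kai → Uma
Uma → Ava
Ava → Ada
Ada → Zoe
Zoe → Mae
Mae → Lou
Lou → Rex
Lou → Hana
Mae → Sam
Ada → Ben

Eli, Jae, Gus, Yul, Tao, Kai, Uma, Ava, Ada, Zoe, Mae, Lou, Rex, Hana, Sam, Ben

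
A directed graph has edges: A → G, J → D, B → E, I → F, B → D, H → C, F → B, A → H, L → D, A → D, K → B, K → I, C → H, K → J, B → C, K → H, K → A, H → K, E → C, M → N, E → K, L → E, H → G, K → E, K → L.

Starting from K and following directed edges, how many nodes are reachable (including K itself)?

12

BFS from K visits: K, L, J, I, H, E, B, A, D, F, G, C
Reachable nodes: 12 of 14 total.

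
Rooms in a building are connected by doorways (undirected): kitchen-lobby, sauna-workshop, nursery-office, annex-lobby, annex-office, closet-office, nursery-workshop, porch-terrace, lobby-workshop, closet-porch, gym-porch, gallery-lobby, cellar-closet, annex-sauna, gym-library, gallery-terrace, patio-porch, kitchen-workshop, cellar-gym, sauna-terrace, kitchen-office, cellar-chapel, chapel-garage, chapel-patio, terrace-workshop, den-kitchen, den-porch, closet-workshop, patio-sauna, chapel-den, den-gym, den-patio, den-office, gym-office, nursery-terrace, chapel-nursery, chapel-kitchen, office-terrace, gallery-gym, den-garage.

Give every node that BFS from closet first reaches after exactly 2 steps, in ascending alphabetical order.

Level 0: closet
Level 1: cellar, office, porch, workshop
Level 2: annex, chapel, den, gym, kitchen, lobby, nursery, patio, sauna, terrace
Level 3: gallery, garage, library

annex, chapel, den, gym, kitchen, lobby, nursery, patio, sauna, terrace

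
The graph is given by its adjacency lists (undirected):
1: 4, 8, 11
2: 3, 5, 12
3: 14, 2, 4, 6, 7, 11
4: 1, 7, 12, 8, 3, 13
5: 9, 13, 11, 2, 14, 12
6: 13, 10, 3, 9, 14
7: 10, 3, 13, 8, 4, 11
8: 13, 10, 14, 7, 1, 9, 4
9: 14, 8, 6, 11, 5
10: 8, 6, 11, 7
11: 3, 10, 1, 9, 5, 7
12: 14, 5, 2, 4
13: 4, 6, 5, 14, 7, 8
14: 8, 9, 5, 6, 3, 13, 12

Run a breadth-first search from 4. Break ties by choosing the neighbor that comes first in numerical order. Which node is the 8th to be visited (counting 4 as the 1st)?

11

Visit 4; enqueue 1, 3, 7, 8, 12, 13 → queue [1, 3, 7, 8, 12, 13]
Visit 1; enqueue 11 → queue [3, 7, 8, 12, 13, 11]
Visit 3; enqueue 2, 6, 14 → queue [7, 8, 12, 13, 11, 2, 6, 14]
Visit 7; enqueue 10 → queue [8, 12, 13, 11, 2, 6, 14, 10]
Visit 8; enqueue 9 → queue [12, 13, 11, 2, 6, 14, 10, 9]
Visit 12; enqueue 5 → queue [13, 11, 2, 6, 14, 10, 9, 5]
Visit 13 → queue [11, 2, 6, 14, 10, 9, 5]
Visit 11 → queue [2, 6, 14, 10, 9, 5]
Visit 2 → queue [6, 14, 10, 9, 5]
Visit 6 → queue [14, 10, 9, 5]
Visit 14 → queue [10, 9, 5]
Visit 10 → queue [9, 5]
Visit 9 → queue [5]
Visit 5 → queue []

Visit order: 4, 1, 3, 7, 8, 12, 13, 11, 2, 6, 14, 10, 9, 5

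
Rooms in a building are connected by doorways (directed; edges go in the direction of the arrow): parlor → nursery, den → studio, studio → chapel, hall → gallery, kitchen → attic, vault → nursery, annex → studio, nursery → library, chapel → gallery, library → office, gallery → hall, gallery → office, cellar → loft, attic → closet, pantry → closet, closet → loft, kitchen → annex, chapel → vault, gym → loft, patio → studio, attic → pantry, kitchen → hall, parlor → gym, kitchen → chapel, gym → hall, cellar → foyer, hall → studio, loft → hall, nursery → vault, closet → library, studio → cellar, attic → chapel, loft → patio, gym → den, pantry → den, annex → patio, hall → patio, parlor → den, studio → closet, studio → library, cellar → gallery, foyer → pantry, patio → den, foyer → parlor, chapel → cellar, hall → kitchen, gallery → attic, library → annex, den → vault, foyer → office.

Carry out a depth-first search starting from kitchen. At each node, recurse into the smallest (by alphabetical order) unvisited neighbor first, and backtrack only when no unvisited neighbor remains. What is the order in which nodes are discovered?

Visit kitchen
kitchen → annex
annex → patio
patio → den
den → studio
studio → cellar
cellar → foyer
foyer → office
foyer → pantry
pantry → closet
closet → library
closet → loft
loft → hall
hall → gallery
gallery → attic
attic → chapel
chapel → vault
vault → nursery
foyer → parlor
parlor → gym

kitchen, annex, patio, den, studio, cellar, foyer, office, pantry, closet, library, loft, hall, gallery, attic, chapel, vault, nursery, parlor, gym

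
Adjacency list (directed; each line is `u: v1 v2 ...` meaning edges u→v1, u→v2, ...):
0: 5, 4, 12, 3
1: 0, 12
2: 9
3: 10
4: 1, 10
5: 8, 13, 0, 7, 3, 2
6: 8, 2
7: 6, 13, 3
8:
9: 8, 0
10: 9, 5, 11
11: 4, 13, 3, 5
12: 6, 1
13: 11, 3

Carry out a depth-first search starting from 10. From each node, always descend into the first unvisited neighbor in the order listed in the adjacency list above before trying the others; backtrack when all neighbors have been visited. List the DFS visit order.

Visit 10
10 → 9
9 → 8
9 → 0
0 → 5
5 → 13
13 → 11
11 → 4
4 → 1
1 → 12
12 → 6
6 → 2
11 → 3
5 → 7

10 -> 9 -> 8 -> 0 -> 5 -> 13 -> 11 -> 4 -> 1 -> 12 -> 6 -> 2 -> 3 -> 7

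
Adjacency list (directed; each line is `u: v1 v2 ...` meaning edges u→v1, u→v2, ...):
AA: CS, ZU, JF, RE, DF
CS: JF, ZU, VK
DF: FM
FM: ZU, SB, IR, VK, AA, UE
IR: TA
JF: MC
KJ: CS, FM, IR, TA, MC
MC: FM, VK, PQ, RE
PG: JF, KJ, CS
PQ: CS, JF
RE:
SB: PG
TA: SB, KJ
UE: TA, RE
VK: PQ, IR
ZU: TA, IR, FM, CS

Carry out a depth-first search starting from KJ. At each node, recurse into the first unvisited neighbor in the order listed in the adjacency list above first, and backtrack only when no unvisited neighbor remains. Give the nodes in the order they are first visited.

KJ → CS → JF → MC → FM → ZU → TA → SB → PG → IR → VK → PQ → AA → RE → DF → UE

Visit KJ
KJ → CS
CS → JF
JF → MC
MC → FM
FM → ZU
ZU → TA
TA → SB
SB → PG
ZU → IR
FM → VK
VK → PQ
FM → AA
AA → RE
AA → DF
FM → UE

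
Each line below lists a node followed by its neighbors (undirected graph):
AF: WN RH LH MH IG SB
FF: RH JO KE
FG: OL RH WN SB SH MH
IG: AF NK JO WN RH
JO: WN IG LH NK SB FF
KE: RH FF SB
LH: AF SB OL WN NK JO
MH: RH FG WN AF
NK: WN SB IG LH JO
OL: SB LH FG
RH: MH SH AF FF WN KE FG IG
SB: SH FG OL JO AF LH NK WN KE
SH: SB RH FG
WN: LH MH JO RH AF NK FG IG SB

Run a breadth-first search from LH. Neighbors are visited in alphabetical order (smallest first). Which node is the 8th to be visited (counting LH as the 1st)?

IG

Visit LH; enqueue AF, JO, NK, OL, SB, WN → queue [AF, JO, NK, OL, SB, WN]
Visit AF; enqueue IG, MH, RH → queue [JO, NK, OL, SB, WN, IG, MH, RH]
Visit JO; enqueue FF → queue [NK, OL, SB, WN, IG, MH, RH, FF]
Visit NK → queue [OL, SB, WN, IG, MH, RH, FF]
Visit OL; enqueue FG → queue [SB, WN, IG, MH, RH, FF, FG]
Visit SB; enqueue KE, SH → queue [WN, IG, MH, RH, FF, FG, KE, SH]
Visit WN → queue [IG, MH, RH, FF, FG, KE, SH]
Visit IG → queue [MH, RH, FF, FG, KE, SH]
Visit MH → queue [RH, FF, FG, KE, SH]
Visit RH → queue [FF, FG, KE, SH]
Visit FF → queue [FG, KE, SH]
Visit FG → queue [KE, SH]
Visit KE → queue [SH]
Visit SH → queue []

Visit order: LH, AF, JO, NK, OL, SB, WN, IG, MH, RH, FF, FG, KE, SH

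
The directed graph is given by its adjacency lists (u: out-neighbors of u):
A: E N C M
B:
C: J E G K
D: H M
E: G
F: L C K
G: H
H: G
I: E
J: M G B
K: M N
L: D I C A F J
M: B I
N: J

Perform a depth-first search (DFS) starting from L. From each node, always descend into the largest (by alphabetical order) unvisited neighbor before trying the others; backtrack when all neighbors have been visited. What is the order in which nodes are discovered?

L J M I E G H B F K N C D A

Visit L
L → J
J → M
M → I
I → E
E → G
G → H
M → B
L → F
F → K
K → N
F → C
L → D
L → A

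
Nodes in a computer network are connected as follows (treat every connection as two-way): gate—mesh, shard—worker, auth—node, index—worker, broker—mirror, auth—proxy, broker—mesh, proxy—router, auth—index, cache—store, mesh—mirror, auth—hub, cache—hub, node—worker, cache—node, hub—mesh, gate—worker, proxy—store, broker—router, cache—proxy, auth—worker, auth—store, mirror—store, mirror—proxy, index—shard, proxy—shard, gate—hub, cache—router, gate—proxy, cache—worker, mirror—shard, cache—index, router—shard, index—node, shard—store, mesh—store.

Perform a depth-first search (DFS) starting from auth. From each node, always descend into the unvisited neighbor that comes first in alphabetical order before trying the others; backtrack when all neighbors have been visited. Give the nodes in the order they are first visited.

auth, hub, cache, index, node, worker, gate, mesh, broker, mirror, proxy, router, shard, store

Visit auth
auth → hub
hub → cache
cache → index
index → node
node → worker
worker → gate
gate → mesh
mesh → broker
broker → mirror
mirror → proxy
proxy → router
router → shard
shard → store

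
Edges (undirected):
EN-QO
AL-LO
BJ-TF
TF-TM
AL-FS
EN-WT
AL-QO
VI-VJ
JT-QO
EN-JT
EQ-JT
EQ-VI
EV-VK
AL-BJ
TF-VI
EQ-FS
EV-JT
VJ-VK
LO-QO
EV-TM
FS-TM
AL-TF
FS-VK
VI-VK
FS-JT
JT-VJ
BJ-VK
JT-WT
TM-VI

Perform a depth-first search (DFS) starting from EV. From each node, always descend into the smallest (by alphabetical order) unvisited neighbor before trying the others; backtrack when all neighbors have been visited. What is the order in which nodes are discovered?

Visit EV
EV → JT
JT → EN
EN → QO
QO → AL
AL → BJ
BJ → TF
TF → TM
TM → FS
FS → EQ
EQ → VI
VI → VJ
VJ → VK
AL → LO
EN → WT

EV JT EN QO AL BJ TF TM FS EQ VI VJ VK LO WT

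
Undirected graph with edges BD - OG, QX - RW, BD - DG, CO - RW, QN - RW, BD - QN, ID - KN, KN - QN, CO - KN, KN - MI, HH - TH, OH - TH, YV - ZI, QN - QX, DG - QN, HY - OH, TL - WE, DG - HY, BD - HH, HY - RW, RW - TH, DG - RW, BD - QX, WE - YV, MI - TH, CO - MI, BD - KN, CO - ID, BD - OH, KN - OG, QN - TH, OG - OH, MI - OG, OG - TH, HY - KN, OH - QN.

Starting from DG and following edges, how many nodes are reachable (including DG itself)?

BFS from DG visits: DG, BD, HY, QN, RW, HH, KN, OG, OH, QX, TH, CO, ID, MI
Reachable nodes: 14 of 18 total.

14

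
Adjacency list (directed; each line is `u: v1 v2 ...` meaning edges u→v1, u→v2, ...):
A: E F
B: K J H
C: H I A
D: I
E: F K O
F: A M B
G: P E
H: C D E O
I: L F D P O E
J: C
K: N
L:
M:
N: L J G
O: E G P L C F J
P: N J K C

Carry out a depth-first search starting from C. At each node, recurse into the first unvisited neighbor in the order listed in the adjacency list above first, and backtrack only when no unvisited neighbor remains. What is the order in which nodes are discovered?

C, H, D, I, L, F, A, E, K, N, J, G, P, O, M, B

Visit C
C → H
H → D
D → I
I → L
I → F
F → A
A → E
E → K
K → N
N → J
N → G
G → P
E → O
F → M
F → B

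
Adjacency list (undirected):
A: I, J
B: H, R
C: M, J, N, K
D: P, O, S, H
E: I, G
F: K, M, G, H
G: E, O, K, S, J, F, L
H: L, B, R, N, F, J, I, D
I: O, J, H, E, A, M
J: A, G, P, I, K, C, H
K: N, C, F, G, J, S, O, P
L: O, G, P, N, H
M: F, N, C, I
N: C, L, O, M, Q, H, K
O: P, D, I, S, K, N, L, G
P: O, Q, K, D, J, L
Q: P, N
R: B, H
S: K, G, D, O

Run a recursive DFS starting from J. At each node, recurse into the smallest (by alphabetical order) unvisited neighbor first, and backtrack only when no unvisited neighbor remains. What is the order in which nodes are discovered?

Visit J
J → A
A → I
I → E
E → G
G → F
F → H
H → B
B → R
H → D
D → O
O → K
K → C
C → M
M → N
N → L
L → P
P → Q
K → S

J, A, I, E, G, F, H, B, R, D, O, K, C, M, N, L, P, Q, S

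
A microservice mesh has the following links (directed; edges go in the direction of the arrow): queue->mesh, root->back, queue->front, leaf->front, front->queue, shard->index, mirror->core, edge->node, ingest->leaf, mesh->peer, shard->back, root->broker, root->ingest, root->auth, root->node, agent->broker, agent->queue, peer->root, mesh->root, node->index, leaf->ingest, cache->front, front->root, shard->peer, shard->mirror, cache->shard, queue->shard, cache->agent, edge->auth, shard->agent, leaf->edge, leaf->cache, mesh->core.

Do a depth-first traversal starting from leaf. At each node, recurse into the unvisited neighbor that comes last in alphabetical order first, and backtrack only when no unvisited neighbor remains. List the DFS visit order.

leaf, ingest, front, root, node, index, broker, back, auth, queue, shard, peer, mirror, core, agent, mesh, edge, cache

Visit leaf
leaf → ingest
leaf → front
front → root
root → node
node → index
root → broker
root → back
root → auth
front → queue
queue → shard
shard → peer
shard → mirror
mirror → core
shard → agent
queue → mesh
leaf → edge
leaf → cache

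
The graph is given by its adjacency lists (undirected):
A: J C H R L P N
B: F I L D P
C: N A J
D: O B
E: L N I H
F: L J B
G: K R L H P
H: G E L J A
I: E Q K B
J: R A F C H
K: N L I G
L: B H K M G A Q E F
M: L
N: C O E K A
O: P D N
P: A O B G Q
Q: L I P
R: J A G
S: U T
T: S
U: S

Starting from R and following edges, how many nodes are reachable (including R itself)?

18

BFS from R visits: R, J, A, G, F, C, H, L, P, N, K, B, E, M, Q, O, I, D
Reachable nodes: 18 of 21 total.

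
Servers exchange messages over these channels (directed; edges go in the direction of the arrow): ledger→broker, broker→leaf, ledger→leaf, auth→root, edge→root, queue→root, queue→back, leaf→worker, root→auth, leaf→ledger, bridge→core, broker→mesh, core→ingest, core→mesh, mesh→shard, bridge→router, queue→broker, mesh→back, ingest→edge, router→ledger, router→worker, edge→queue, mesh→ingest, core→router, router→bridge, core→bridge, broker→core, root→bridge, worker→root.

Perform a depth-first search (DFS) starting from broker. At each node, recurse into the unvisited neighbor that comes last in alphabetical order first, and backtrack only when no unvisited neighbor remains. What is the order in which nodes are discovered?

broker -> mesh -> shard -> ingest -> edge -> root -> bridge -> router -> worker -> ledger -> leaf -> core -> auth -> queue -> back

Visit broker
broker → mesh
mesh → shard
mesh → ingest
ingest → edge
edge → root
root → bridge
bridge → router
router → worker
router → ledger
ledger → leaf
bridge → core
root → auth
edge → queue
queue → back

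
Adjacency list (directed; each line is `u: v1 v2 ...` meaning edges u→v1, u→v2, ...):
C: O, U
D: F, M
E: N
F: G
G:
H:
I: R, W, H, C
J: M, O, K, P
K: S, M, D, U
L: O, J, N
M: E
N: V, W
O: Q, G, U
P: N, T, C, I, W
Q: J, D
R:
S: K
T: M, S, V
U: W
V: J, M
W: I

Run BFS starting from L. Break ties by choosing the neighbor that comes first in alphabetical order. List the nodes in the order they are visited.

Visit L; enqueue J, N, O → queue [J, N, O]
Visit J; enqueue K, M, P → queue [N, O, K, M, P]
Visit N; enqueue V, W → queue [O, K, M, P, V, W]
Visit O; enqueue G, Q, U → queue [K, M, P, V, W, G, Q, U]
Visit K; enqueue D, S → queue [M, P, V, W, G, Q, U, D, S]
Visit M; enqueue E → queue [P, V, W, G, Q, U, D, S, E]
Visit P; enqueue C, I, T → queue [V, W, G, Q, U, D, S, E, C, I, T]
Visit V → queue [W, G, Q, U, D, S, E, C, I, T]
Visit W → queue [G, Q, U, D, S, E, C, I, T]
Visit G → queue [Q, U, D, S, E, C, I, T]
Visit Q → queue [U, D, S, E, C, I, T]
Visit U → queue [D, S, E, C, I, T]
Visit D; enqueue F → queue [S, E, C, I, T, F]
Visit S → queue [E, C, I, T, F]
Visit E → queue [C, I, T, F]
Visit C → queue [I, T, F]
Visit I; enqueue H, R → queue [T, F, H, R]
Visit T → queue [F, H, R]
Visit F → queue [H, R]
Visit H → queue [R]
Visit R → queue []

L, J, N, O, K, M, P, V, W, G, Q, U, D, S, E, C, I, T, F, H, R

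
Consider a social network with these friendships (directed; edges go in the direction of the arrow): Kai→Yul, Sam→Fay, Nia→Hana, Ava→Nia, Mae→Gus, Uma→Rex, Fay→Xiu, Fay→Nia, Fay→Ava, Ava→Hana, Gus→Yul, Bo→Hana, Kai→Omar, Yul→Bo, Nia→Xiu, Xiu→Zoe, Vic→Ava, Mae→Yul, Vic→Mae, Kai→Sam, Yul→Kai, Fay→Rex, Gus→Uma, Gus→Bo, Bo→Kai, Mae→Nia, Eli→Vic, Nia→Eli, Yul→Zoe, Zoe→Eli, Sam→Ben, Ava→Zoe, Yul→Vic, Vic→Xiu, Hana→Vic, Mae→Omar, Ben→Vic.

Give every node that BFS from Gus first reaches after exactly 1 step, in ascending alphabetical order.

Level 0: Gus
Level 1: Bo, Uma, Yul
Level 2: Hana, Kai, Rex, Vic, Zoe
Level 3: Ava, Eli, Mae, Omar, Sam, Xiu
Level 4: Ben, Fay, Nia

Bo, Uma, Yul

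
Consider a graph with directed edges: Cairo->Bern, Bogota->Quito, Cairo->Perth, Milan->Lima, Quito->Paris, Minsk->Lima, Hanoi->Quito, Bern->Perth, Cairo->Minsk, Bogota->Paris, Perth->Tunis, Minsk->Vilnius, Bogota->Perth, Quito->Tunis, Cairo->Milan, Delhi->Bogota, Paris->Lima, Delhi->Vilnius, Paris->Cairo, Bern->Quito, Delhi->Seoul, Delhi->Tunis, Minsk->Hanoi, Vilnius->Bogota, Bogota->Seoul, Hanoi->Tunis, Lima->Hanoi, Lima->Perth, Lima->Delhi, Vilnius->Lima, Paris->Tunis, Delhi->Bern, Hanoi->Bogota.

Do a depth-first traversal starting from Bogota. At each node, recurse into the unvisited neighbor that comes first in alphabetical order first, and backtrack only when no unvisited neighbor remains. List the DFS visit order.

Bogota Paris Cairo Bern Perth Tunis Quito Milan Lima Delhi Seoul Vilnius Hanoi Minsk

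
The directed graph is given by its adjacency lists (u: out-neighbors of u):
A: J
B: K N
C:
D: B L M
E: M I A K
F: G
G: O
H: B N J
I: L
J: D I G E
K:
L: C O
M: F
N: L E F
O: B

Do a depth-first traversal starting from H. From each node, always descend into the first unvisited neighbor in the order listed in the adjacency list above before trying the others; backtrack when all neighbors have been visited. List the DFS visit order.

H -> B -> K -> N -> L -> C -> O -> E -> M -> F -> G -> I -> A -> J -> D

Visit H
H → B
B → K
B → N
N → L
L → C
L → O
N → E
E → M
M → F
F → G
E → I
E → A
A → J
J → D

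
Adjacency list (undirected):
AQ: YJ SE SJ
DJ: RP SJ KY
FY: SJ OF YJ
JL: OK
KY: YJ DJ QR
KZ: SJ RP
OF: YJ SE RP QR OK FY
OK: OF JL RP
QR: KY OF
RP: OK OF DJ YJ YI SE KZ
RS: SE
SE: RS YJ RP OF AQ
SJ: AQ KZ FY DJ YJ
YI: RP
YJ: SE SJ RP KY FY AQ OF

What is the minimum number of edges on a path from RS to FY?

Level 0: RS
Level 1: SE
Level 2: AQ, OF, RP, YJ
Level 3: DJ, FY, KY, KZ, OK, QR, SJ, YI
Level 4: JL
FY first appears at level 3.

3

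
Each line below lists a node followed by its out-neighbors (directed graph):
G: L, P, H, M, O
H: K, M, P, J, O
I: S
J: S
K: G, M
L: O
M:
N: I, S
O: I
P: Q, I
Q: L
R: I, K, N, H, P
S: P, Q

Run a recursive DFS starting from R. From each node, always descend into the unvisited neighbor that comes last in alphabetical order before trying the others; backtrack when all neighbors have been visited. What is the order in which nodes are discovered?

R -> P -> Q -> L -> O -> I -> S -> N -> K -> M -> G -> H -> J

Visit R
R → P
P → Q
Q → L
L → O
O → I
I → S
R → N
R → K
K → M
K → G
G → H
H → J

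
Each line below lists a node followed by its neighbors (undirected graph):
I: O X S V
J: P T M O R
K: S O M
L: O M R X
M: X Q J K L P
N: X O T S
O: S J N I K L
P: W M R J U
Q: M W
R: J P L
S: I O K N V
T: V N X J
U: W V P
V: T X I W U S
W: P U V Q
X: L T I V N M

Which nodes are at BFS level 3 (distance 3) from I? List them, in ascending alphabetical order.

Level 0: I
Level 1: O, S, V, X
Level 2: J, K, L, M, N, T, U, W
Level 3: P, Q, R

P, Q, R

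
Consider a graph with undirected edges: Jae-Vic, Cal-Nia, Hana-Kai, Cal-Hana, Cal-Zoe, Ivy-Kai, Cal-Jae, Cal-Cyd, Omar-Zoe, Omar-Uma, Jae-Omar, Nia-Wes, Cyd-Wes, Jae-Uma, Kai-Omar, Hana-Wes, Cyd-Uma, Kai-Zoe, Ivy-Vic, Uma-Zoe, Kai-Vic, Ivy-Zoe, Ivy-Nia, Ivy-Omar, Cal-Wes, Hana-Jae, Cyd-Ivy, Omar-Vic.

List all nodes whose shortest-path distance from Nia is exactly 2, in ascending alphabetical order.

Cyd, Hana, Jae, Kai, Omar, Vic, Zoe

Level 0: Nia
Level 1: Cal, Ivy, Wes
Level 2: Cyd, Hana, Jae, Kai, Omar, Vic, Zoe
Level 3: Uma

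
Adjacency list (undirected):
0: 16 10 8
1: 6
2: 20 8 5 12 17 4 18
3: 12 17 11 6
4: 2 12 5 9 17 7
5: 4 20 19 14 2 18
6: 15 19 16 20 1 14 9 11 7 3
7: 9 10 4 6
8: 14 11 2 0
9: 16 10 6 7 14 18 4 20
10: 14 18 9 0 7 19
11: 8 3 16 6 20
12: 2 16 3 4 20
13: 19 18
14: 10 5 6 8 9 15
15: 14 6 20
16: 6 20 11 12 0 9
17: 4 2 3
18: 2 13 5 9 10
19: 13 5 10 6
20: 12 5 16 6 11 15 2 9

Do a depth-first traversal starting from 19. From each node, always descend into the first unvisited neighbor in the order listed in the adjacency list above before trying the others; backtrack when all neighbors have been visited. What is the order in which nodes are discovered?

Visit 19
19 → 13
13 → 18
18 → 2
2 → 20
20 → 12
12 → 16
16 → 6
6 → 15
15 → 14
14 → 10
10 → 9
9 → 7
7 → 4
4 → 5
4 → 17
17 → 3
3 → 11
11 → 8
8 → 0
6 → 1

19 -> 13 -> 18 -> 2 -> 20 -> 12 -> 16 -> 6 -> 15 -> 14 -> 10 -> 9 -> 7 -> 4 -> 5 -> 17 -> 3 -> 11 -> 8 -> 0 -> 1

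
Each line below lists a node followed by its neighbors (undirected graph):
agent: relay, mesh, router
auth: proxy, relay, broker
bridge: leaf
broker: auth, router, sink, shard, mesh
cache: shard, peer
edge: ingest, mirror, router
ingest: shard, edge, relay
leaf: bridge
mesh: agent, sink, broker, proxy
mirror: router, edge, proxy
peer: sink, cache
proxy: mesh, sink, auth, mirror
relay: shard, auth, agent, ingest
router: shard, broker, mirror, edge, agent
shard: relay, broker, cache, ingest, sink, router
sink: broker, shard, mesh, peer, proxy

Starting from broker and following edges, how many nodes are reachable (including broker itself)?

BFS from broker visits: broker, auth, mesh, router, shard, sink, proxy, relay, agent, edge, mirror, cache, ingest, peer
Reachable nodes: 14 of 16 total.

14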